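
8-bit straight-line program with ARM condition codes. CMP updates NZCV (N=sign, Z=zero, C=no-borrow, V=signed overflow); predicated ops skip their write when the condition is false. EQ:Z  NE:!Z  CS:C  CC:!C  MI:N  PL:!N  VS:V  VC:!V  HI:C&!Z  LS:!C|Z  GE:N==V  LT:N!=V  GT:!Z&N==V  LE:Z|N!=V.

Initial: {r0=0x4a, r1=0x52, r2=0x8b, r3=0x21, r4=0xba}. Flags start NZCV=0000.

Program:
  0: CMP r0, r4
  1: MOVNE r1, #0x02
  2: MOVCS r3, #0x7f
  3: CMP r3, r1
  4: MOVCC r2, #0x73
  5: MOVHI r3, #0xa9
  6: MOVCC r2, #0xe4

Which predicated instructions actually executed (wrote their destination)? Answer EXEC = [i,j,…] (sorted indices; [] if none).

0: ✓ CMP  NZCV=1001
1: ✓ MOVNE  r1←0x02
2: · MOVCS
3: ✓ CMP  NZCV=0010
4: · MOVCC
5: ✓ MOVHI  r3←0xa9
6: · MOVCC

EXEC = [1,5]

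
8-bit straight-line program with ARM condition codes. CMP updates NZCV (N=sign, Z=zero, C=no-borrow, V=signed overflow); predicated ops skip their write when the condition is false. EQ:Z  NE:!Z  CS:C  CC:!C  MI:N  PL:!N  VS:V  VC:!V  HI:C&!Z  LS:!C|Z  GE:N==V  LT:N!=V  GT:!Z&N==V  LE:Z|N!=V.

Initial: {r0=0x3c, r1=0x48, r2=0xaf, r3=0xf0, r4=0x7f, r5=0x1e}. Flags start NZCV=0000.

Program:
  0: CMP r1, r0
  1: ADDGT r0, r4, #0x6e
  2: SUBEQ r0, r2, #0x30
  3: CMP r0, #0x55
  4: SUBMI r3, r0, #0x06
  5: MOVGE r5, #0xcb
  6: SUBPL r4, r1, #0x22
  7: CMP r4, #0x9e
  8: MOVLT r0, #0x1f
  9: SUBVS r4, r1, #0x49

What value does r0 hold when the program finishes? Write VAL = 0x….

[0] flags=0010 → (cmp)
[1] flags=0010 GT?T → r0=0xed
[2] flags=0010 EQ?F → skip
[3] flags=1010 → (cmp)
[4] flags=1010 MI?T → r3=0xe7
[5] flags=1010 GE?F → skip
[6] flags=1010 PL?F → skip
[7] flags=1001 → (cmp)
[8] flags=1001 LT?F → skip
[9] flags=1001 VS?T → r4=0xff

VAL = 0xed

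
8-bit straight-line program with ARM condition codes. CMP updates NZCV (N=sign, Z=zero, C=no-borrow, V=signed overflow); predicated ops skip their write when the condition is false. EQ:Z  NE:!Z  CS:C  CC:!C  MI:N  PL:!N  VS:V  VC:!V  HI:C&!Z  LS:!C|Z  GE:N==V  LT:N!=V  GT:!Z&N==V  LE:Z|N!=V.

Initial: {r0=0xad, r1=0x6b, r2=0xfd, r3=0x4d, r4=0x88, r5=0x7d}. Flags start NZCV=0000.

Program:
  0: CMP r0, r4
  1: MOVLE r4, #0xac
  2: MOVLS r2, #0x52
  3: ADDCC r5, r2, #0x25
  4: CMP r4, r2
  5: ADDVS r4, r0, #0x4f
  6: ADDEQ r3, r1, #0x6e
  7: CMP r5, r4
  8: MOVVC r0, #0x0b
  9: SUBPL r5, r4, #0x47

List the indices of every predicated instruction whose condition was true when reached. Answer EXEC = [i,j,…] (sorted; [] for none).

[0] flags=0010 → (cmp)
[1] flags=0010 LE?F → skip
[2] flags=0010 LS?F → skip
[3] flags=0010 CC?F → skip
[4] flags=1000 → (cmp)
[5] flags=1000 VS?F → skip
[6] flags=1000 EQ?F → skip
[7] flags=1001 → (cmp)
[8] flags=1001 VC?F → skip
[9] flags=1001 PL?F → skip

EXEC = []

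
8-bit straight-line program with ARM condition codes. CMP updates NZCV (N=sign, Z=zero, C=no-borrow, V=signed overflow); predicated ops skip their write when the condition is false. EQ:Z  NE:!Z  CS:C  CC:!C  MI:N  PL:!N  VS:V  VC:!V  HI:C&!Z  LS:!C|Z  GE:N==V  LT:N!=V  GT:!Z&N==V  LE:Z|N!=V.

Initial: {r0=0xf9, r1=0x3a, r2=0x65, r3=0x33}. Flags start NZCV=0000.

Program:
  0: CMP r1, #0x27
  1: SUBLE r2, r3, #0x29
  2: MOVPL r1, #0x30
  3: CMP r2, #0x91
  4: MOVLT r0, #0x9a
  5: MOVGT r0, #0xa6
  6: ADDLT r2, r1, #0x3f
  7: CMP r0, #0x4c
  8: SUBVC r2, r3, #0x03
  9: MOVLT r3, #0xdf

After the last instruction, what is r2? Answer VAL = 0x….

0: ✓ CMP  NZCV=0010
1: · SUBLE
2: ✓ MOVPL  r1←0x30
3: ✓ CMP  NZCV=1001
4: · MOVLT
5: ✓ MOVGT  r0←0xa6
6: · ADDLT
7: ✓ CMP  NZCV=0011
8: · SUBVC
9: ✓ MOVLT  r3←0xdf

VAL = 0x65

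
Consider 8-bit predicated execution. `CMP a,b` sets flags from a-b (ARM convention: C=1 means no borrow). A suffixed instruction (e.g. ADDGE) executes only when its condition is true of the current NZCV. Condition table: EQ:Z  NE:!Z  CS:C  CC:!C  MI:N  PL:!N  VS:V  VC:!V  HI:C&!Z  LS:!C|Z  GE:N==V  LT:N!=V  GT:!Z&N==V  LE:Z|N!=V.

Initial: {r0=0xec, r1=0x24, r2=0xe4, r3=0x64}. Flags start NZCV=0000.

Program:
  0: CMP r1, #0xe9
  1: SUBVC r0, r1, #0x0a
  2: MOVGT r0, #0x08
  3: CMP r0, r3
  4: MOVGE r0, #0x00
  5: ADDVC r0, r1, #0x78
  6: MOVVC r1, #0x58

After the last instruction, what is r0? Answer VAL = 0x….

0: ✓ CMP  NZCV=0000
1: ✓ SUBVC  r0←0x1a
2: ✓ MOVGT  r0←0x08
3: ✓ CMP  NZCV=1000
4: · MOVGE
5: ✓ ADDVC  r0←0x9c
6: ✓ MOVVC  r1←0x58

VAL = 0x9c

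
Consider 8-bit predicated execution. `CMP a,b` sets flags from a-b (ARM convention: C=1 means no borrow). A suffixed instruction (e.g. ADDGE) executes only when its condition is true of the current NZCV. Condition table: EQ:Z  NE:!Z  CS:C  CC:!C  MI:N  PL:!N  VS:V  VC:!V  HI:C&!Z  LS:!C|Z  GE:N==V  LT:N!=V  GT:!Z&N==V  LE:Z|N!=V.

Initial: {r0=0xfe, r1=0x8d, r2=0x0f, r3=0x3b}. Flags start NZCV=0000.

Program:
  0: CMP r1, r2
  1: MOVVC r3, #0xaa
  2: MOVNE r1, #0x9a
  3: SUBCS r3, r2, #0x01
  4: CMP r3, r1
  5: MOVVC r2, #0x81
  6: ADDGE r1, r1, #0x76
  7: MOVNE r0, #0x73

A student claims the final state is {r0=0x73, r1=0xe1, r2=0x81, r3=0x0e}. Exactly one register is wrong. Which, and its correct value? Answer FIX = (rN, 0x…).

FIX = (r1, 0x10)

0: ✓ CMP  NZCV=0011
1: · MOVVC
2: ✓ MOVNE  r1←0x9a
3: ✓ SUBCS  r3←0x0e
4: ✓ CMP  NZCV=0000
5: ✓ MOVVC  r2←0x81
6: ✓ ADDGE  r1←0x10
7: ✓ MOVNE  r0←0x73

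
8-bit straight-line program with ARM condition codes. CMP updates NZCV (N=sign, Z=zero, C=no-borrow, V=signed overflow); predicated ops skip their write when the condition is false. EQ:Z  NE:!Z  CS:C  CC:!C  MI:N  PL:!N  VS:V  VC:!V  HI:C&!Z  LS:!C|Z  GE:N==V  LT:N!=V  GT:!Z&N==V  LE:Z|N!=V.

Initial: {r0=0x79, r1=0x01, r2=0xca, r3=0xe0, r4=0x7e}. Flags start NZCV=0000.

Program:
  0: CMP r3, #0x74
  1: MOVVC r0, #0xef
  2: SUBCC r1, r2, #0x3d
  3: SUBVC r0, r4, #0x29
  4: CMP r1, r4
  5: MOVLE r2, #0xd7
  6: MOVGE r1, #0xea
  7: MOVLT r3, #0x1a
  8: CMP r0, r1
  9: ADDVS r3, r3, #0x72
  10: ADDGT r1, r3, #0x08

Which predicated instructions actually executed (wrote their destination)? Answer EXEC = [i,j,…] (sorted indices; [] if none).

EXEC = [5,7,10]

[0] flags=0011 → (cmp)
[1] flags=0011 VC?F → skip
[2] flags=0011 CC?F → skip
[3] flags=0011 VC?F → skip
[4] flags=1000 → (cmp)
[5] flags=1000 LE?T → r2=0xd7
[6] flags=1000 GE?F → skip
[7] flags=1000 LT?T → r3=0x1a
[8] flags=0010 → (cmp)
[9] flags=0010 VS?F → skip
[10] flags=0010 GT?T → r1=0x22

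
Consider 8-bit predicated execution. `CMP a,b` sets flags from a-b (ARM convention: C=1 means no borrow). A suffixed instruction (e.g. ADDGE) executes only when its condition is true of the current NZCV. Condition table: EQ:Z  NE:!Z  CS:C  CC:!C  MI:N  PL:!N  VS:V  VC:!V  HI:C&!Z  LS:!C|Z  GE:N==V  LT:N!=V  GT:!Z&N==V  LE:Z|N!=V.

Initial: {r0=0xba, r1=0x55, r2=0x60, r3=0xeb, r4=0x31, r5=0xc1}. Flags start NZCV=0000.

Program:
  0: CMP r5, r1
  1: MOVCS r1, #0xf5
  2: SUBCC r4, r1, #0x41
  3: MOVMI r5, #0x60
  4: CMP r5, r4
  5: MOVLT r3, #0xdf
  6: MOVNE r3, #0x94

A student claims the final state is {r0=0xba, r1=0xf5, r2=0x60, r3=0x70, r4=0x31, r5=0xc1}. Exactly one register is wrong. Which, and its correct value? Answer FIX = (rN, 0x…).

[0] flags=0011 → (cmp)
[1] flags=0011 CS?T → r1=0xf5
[2] flags=0011 CC?F → skip
[3] flags=0011 MI?F → skip
[4] flags=1010 → (cmp)
[5] flags=1010 LT?T → r3=0xdf
[6] flags=1010 NE?T → r3=0x94

FIX = (r3, 0x94)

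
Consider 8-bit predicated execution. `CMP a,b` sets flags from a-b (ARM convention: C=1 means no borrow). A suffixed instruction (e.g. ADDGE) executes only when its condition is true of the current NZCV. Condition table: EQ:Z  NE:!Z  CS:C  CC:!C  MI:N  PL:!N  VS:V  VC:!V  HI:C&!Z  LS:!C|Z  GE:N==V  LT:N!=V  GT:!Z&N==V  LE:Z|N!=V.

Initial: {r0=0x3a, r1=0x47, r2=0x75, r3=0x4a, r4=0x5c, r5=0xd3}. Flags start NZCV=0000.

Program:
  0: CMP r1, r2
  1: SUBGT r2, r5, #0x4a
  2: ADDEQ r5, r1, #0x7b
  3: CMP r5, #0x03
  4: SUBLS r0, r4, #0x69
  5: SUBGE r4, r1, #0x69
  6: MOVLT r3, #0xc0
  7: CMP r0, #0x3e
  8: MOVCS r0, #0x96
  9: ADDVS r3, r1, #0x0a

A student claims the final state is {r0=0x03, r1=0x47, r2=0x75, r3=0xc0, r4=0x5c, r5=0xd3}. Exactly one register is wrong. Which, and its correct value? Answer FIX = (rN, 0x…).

[0] flags=1000 → (cmp)
[1] flags=1000 GT?F → skip
[2] flags=1000 EQ?F → skip
[3] flags=1010 → (cmp)
[4] flags=1010 LS?F → skip
[5] flags=1010 GE?F → skip
[6] flags=1010 LT?T → r3=0xc0
[7] flags=1000 → (cmp)
[8] flags=1000 CS?F → skip
[9] flags=1000 VS?F → skip

FIX = (r0, 0x3a)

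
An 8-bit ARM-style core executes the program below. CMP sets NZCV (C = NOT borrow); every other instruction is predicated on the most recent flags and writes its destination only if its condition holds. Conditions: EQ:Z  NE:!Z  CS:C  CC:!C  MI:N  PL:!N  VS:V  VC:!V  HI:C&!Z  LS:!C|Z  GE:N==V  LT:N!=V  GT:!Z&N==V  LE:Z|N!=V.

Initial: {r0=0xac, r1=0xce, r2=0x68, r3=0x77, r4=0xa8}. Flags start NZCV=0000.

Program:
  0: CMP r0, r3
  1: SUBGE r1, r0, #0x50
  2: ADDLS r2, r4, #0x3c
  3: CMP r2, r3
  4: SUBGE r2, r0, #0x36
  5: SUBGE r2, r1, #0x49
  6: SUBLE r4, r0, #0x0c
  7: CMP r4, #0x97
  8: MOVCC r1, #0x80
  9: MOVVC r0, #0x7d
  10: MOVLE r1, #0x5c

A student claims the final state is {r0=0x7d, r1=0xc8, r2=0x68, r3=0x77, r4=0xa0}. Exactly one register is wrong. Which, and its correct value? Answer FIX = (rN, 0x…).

0: ✓ CMP  NZCV=0011
1: · SUBGE
2: · ADDLS
3: ✓ CMP  NZCV=1000
4: · SUBGE
5: · SUBGE
6: ✓ SUBLE  r4←0xa0
7: ✓ CMP  NZCV=0010
8: · MOVCC
9: ✓ MOVVC  r0←0x7d
10: · MOVLE

FIX = (r1, 0xce)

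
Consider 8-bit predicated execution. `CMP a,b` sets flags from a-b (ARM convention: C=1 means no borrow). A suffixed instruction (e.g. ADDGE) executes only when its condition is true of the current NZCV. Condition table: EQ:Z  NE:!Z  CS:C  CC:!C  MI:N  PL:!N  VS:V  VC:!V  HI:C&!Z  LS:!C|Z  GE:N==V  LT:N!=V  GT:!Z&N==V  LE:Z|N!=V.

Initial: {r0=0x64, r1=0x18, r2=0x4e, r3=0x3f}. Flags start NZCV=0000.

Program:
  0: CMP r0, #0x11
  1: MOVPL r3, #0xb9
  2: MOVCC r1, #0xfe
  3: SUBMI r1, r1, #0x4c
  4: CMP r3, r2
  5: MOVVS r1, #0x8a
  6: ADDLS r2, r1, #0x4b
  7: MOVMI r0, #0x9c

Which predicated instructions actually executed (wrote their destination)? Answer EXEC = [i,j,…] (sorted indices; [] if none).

[0] flags=0010 → (cmp)
[1] flags=0010 PL?T → r3=0xb9
[2] flags=0010 CC?F → skip
[3] flags=0010 MI?F → skip
[4] flags=0011 → (cmp)
[5] flags=0011 VS?T → r1=0x8a
[6] flags=0011 LS?F → skip
[7] flags=0011 MI?F → skip

EXEC = [1,5]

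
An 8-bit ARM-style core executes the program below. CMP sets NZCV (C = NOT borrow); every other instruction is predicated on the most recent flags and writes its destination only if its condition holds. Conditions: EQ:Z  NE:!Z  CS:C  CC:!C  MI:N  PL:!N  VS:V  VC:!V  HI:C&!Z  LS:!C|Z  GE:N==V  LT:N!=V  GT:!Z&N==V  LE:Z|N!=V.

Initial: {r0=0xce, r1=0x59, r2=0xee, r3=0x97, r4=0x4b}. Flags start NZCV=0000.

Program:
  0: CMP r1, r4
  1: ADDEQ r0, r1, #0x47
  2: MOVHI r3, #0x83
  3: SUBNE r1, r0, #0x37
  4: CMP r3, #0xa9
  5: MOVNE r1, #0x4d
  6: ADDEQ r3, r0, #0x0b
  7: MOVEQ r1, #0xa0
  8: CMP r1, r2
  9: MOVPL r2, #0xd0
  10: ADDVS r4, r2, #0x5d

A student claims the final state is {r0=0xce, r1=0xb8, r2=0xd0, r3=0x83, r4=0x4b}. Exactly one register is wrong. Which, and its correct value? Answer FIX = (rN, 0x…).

FIX = (r1, 0x4d)

0: ✓ CMP  NZCV=0010
1: · ADDEQ
2: ✓ MOVHI  r3←0x83
3: ✓ SUBNE  r1←0x97
4: ✓ CMP  NZCV=1000
5: ✓ MOVNE  r1←0x4d
6: · ADDEQ
7: · MOVEQ
8: ✓ CMP  NZCV=0000
9: ✓ MOVPL  r2←0xd0
10: · ADDVS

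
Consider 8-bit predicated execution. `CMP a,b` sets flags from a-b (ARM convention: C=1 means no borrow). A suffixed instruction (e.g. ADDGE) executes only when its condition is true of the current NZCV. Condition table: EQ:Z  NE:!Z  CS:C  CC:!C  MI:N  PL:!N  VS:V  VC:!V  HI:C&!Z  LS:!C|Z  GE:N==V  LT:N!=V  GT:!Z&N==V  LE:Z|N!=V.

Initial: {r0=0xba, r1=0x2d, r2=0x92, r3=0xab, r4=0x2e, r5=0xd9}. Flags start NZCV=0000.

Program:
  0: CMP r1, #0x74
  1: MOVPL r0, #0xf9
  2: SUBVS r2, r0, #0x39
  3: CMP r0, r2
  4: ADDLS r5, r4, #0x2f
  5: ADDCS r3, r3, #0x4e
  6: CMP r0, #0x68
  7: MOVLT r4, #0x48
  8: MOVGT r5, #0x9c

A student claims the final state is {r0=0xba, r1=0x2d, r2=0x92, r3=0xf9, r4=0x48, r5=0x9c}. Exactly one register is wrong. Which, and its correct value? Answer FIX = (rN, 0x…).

[0] flags=1000 → (cmp)
[1] flags=1000 PL?F → skip
[2] flags=1000 VS?F → skip
[3] flags=0010 → (cmp)
[4] flags=0010 LS?F → skip
[5] flags=0010 CS?T → r3=0xf9
[6] flags=0011 → (cmp)
[7] flags=0011 LT?T → r4=0x48
[8] flags=0011 GT?F → skip

FIX = (r5, 0xd9)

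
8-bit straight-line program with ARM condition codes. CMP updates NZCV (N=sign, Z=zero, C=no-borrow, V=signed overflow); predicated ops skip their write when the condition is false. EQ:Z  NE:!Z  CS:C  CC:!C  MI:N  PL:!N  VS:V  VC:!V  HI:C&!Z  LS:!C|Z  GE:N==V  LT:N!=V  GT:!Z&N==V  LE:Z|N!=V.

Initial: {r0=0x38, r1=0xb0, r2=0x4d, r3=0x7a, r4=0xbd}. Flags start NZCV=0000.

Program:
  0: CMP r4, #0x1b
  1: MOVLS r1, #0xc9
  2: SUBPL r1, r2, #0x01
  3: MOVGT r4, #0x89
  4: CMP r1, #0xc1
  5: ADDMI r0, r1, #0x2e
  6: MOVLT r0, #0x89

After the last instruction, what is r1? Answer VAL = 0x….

[0] flags=1010 → (cmp)
[1] flags=1010 LS?F → skip
[2] flags=1010 PL?F → skip
[3] flags=1010 GT?F → skip
[4] flags=1000 → (cmp)
[5] flags=1000 MI?T → r0=0xde
[6] flags=1000 LT?T → r0=0x89

VAL = 0xb0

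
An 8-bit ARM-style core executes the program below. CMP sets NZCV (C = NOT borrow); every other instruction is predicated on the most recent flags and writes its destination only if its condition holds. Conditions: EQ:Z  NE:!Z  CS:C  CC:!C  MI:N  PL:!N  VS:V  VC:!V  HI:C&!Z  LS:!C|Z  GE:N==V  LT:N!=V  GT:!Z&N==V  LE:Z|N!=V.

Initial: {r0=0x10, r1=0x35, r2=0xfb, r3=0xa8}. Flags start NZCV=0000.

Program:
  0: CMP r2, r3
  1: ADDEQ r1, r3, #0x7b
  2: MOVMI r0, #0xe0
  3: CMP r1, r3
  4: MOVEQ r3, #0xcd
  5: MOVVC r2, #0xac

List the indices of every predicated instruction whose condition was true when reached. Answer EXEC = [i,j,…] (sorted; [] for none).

0: ✓ CMP  NZCV=0010
1: · ADDEQ
2: · MOVMI
3: ✓ CMP  NZCV=1001
4: · MOVEQ
5: · MOVVC

EXEC = []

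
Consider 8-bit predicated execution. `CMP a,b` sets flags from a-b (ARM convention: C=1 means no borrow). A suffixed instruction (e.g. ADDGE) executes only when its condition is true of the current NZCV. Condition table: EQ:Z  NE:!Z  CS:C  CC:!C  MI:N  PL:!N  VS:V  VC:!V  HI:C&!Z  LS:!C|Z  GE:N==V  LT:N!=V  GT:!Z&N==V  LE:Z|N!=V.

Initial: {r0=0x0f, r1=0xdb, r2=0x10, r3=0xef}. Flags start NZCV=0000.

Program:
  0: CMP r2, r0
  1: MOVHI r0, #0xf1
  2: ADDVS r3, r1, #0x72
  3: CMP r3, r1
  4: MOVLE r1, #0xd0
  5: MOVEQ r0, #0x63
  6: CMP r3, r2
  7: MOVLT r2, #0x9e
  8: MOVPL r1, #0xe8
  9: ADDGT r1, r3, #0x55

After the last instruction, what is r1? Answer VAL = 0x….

VAL = 0xdb

0: ✓ CMP  NZCV=0010
1: ✓ MOVHI  r0←0xf1
2: · ADDVS
3: ✓ CMP  NZCV=0010
4: · MOVLE
5: · MOVEQ
6: ✓ CMP  NZCV=1010
7: ✓ MOVLT  r2←0x9e
8: · MOVPL
9: · ADDGT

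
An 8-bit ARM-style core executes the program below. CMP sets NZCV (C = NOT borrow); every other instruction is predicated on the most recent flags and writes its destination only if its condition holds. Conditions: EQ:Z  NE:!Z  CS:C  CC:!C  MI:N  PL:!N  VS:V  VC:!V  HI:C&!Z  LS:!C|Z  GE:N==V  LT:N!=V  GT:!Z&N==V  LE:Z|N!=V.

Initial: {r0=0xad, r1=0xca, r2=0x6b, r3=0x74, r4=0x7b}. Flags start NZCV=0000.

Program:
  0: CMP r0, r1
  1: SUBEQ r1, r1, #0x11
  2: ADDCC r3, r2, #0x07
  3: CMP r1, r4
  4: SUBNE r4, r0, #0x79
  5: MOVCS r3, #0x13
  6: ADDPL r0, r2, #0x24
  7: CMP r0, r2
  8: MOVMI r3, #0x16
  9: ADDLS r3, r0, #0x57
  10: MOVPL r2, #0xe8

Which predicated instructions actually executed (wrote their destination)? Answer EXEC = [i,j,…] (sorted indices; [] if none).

EXEC = [2,4,5,6,10]

[0] flags=1000 → (cmp)
[1] flags=1000 EQ?F → skip
[2] flags=1000 CC?T → r3=0x72
[3] flags=0011 → (cmp)
[4] flags=0011 NE?T → r4=0x34
[5] flags=0011 CS?T → r3=0x13
[6] flags=0011 PL?T → r0=0x8f
[7] flags=0011 → (cmp)
[8] flags=0011 MI?F → skip
[9] flags=0011 LS?F → skip
[10] flags=0011 PL?T → r2=0xe8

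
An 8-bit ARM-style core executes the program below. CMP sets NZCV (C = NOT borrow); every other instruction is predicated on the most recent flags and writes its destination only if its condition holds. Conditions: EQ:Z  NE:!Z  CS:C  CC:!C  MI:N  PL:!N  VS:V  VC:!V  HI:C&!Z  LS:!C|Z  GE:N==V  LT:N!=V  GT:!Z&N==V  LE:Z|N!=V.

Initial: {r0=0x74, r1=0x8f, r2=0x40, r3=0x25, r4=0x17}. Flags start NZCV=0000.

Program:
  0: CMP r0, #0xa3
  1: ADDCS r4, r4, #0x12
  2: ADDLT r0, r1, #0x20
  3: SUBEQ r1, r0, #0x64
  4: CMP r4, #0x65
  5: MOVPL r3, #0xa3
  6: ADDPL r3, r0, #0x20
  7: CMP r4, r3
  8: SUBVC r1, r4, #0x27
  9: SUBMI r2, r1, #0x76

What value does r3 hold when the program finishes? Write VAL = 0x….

0: ✓ CMP  NZCV=1001
1: · ADDCS
2: · ADDLT
3: · SUBEQ
4: ✓ CMP  NZCV=1000
5: · MOVPL
6: · ADDPL
7: ✓ CMP  NZCV=1000
8: ✓ SUBVC  r1←0xf0
9: ✓ SUBMI  r2←0x7a

VAL = 0x25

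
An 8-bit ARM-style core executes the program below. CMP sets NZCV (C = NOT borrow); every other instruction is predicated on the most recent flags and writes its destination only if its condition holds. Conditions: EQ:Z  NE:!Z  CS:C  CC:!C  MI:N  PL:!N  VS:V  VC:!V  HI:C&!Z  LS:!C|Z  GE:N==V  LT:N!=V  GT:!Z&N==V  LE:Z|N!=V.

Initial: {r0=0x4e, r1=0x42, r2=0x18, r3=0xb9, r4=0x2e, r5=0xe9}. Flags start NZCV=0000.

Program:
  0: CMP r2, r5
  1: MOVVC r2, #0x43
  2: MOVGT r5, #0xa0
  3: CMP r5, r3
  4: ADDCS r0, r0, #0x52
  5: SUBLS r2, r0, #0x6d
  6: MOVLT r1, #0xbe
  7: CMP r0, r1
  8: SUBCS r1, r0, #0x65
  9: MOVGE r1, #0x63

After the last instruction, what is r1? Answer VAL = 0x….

0: ✓ CMP  NZCV=0000
1: ✓ MOVVC  r2←0x43
2: ✓ MOVGT  r5←0xa0
3: ✓ CMP  NZCV=1000
4: · ADDCS
5: ✓ SUBLS  r2←0xe1
6: ✓ MOVLT  r1←0xbe
7: ✓ CMP  NZCV=1001
8: · SUBCS
9: ✓ MOVGE  r1←0x63

VAL = 0x63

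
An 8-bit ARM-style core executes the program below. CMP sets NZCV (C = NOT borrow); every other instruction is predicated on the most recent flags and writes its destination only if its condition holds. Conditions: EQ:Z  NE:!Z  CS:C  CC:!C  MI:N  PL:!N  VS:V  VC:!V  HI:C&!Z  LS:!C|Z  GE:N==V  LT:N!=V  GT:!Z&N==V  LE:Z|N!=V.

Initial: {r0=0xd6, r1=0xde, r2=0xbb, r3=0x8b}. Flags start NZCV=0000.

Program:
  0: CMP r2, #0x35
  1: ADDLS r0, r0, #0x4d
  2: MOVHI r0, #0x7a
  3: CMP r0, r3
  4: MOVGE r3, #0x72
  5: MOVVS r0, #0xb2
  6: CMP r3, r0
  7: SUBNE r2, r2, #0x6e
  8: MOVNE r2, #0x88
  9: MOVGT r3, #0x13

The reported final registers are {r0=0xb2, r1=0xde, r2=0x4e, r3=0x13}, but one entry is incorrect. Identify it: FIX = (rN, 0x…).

0: ✓ CMP  NZCV=1010
1: · ADDLS
2: ✓ MOVHI  r0←0x7a
3: ✓ CMP  NZCV=1001
4: ✓ MOVGE  r3←0x72
5: ✓ MOVVS  r0←0xb2
6: ✓ CMP  NZCV=1001
7: ✓ SUBNE  r2←0x4d
8: ✓ MOVNE  r2←0x88
9: ✓ MOVGT  r3←0x13

FIX = (r2, 0x88)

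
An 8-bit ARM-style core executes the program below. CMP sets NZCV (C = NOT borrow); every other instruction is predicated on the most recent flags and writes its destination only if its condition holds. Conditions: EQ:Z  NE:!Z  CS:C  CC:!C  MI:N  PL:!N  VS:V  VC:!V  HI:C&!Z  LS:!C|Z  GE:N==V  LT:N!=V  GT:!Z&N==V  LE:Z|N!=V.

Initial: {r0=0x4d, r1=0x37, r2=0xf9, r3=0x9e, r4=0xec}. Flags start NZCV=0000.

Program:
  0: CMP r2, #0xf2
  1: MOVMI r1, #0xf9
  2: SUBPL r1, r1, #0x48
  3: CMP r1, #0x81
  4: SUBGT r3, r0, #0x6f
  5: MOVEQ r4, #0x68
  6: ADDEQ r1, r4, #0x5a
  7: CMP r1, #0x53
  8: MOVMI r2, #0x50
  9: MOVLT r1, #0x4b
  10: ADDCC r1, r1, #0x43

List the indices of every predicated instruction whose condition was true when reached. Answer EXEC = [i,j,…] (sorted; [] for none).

EXEC = [2,4,8,9]

0: ✓ CMP  NZCV=0010
1: · MOVMI
2: ✓ SUBPL  r1←0xef
3: ✓ CMP  NZCV=0010
4: ✓ SUBGT  r3←0xde
5: · MOVEQ
6: · ADDEQ
7: ✓ CMP  NZCV=1010
8: ✓ MOVMI  r2←0x50
9: ✓ MOVLT  r1←0x4b
10: · ADDCC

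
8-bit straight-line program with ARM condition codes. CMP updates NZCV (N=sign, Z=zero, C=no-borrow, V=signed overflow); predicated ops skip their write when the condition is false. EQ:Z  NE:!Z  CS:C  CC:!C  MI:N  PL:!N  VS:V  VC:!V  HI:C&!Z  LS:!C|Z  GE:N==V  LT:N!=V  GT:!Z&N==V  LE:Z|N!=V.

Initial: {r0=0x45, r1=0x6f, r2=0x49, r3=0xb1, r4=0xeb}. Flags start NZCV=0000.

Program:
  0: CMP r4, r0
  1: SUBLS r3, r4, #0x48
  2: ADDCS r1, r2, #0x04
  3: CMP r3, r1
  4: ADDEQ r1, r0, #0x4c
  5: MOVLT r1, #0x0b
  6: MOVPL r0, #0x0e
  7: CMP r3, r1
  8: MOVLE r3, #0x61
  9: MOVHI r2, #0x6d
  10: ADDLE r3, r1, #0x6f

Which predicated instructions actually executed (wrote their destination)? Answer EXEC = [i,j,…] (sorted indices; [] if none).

EXEC = [2,5,6,8,9,10]

0: ✓ CMP  NZCV=1010
1: · SUBLS
2: ✓ ADDCS  r1←0x4d
3: ✓ CMP  NZCV=0011
4: · ADDEQ
5: ✓ MOVLT  r1←0x0b
6: ✓ MOVPL  r0←0x0e
7: ✓ CMP  NZCV=1010
8: ✓ MOVLE  r3←0x61
9: ✓ MOVHI  r2←0x6d
10: ✓ ADDLE  r3←0x7a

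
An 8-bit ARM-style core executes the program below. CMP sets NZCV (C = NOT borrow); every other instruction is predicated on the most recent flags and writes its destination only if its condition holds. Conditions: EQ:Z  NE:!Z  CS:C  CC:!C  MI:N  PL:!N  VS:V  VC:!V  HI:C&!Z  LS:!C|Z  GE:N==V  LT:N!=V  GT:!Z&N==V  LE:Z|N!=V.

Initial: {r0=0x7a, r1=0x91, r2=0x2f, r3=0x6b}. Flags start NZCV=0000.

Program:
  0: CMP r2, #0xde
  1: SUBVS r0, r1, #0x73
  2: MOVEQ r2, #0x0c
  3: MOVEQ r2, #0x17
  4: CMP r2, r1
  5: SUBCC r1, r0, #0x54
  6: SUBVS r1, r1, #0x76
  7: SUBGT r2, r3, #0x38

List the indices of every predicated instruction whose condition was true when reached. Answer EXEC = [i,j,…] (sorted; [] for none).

EXEC = [5,6,7]

[0] flags=0000 → (cmp)
[1] flags=0000 VS?F → skip
[2] flags=0000 EQ?F → skip
[3] flags=0000 EQ?F → skip
[4] flags=1001 → (cmp)
[5] flags=1001 CC?T → r1=0x26
[6] flags=1001 VS?T → r1=0xb0
[7] flags=1001 GT?T → r2=0x33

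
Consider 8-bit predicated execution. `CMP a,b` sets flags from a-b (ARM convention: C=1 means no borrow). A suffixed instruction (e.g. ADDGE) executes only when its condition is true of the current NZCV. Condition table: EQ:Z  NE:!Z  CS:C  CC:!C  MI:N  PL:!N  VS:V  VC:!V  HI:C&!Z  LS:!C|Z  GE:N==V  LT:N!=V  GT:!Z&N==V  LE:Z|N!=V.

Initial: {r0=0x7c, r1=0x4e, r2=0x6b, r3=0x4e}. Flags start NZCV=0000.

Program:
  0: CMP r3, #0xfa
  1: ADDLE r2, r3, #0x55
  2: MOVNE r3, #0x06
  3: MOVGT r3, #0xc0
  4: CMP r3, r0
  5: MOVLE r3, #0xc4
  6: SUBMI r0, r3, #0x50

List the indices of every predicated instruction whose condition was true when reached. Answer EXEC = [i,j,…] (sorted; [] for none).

[0] flags=0000 → (cmp)
[1] flags=0000 LE?F → skip
[2] flags=0000 NE?T → r3=0x06
[3] flags=0000 GT?T → r3=0xc0
[4] flags=0011 → (cmp)
[5] flags=0011 LE?T → r3=0xc4
[6] flags=0011 MI?F → skip

EXEC = [2,3,5]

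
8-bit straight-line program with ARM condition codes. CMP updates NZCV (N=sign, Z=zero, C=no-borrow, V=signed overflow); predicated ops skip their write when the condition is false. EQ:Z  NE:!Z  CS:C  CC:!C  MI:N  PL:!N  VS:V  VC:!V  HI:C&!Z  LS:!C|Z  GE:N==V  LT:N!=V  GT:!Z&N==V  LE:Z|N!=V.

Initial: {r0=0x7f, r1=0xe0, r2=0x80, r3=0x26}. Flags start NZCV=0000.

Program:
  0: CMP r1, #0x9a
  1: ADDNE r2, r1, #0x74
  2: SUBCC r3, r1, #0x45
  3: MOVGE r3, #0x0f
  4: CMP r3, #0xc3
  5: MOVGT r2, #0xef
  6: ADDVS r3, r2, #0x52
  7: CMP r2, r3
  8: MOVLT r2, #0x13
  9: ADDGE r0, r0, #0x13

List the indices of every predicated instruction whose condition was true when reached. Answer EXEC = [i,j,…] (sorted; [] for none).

0: ✓ CMP  NZCV=0010
1: ✓ ADDNE  r2←0x54
2: · SUBCC
3: ✓ MOVGE  r3←0x0f
4: ✓ CMP  NZCV=0000
5: ✓ MOVGT  r2←0xef
6: · ADDVS
7: ✓ CMP  NZCV=1010
8: ✓ MOVLT  r2←0x13
9: · ADDGE

EXEC = [1,3,5,8]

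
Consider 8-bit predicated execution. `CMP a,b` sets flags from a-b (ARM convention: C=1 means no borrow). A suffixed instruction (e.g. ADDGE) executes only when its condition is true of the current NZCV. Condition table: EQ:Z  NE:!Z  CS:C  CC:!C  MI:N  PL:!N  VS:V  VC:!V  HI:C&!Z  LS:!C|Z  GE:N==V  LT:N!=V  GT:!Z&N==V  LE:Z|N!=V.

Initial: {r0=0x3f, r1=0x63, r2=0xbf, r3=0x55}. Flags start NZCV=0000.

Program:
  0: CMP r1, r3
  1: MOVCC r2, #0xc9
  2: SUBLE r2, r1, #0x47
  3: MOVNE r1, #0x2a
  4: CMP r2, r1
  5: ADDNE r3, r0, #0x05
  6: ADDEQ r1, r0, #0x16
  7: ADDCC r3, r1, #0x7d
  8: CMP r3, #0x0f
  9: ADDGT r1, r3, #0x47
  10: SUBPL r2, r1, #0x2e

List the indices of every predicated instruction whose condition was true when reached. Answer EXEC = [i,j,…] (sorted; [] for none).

EXEC = [3,5,9,10]

0: ✓ CMP  NZCV=0010
1: · MOVCC
2: · SUBLE
3: ✓ MOVNE  r1←0x2a
4: ✓ CMP  NZCV=1010
5: ✓ ADDNE  r3←0x44
6: · ADDEQ
7: · ADDCC
8: ✓ CMP  NZCV=0010
9: ✓ ADDGT  r1←0x8b
10: ✓ SUBPL  r2←0x5d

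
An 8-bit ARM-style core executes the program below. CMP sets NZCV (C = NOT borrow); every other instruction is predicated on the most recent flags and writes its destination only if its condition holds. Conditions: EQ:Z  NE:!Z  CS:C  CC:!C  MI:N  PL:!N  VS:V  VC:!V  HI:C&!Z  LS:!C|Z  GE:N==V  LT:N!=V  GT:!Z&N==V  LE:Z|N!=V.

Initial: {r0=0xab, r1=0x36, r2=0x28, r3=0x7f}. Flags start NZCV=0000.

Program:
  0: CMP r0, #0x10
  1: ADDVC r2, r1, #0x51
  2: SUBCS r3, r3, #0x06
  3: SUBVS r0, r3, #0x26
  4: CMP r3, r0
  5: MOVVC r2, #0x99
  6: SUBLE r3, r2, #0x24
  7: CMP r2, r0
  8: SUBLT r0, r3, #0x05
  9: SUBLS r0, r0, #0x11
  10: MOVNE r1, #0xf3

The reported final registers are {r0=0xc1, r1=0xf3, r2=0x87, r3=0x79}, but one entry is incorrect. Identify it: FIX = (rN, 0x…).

FIX = (r0, 0x63)

[0] flags=1010 → (cmp)
[1] flags=1010 VC?T → r2=0x87
[2] flags=1010 CS?T → r3=0x79
[3] flags=1010 VS?F → skip
[4] flags=1001 → (cmp)
[5] flags=1001 VC?F → skip
[6] flags=1001 LE?F → skip
[7] flags=1000 → (cmp)
[8] flags=1000 LT?T → r0=0x74
[9] flags=1000 LS?T → r0=0x63
[10] flags=1000 NE?T → r1=0xf3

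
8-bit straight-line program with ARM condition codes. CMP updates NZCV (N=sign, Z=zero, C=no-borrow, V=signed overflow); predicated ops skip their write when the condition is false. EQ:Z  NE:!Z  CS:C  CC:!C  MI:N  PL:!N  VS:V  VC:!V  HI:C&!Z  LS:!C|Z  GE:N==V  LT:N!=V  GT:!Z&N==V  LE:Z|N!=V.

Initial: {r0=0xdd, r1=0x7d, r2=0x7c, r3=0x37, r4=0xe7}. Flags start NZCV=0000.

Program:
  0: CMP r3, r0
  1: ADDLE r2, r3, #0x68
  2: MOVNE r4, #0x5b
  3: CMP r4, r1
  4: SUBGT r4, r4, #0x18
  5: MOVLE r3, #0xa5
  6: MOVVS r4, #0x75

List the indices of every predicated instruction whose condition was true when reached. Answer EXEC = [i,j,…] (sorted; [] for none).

0: ✓ CMP  NZCV=0000
1: · ADDLE
2: ✓ MOVNE  r4←0x5b
3: ✓ CMP  NZCV=1000
4: · SUBGT
5: ✓ MOVLE  r3←0xa5
6: · MOVVS

EXEC = [2,5]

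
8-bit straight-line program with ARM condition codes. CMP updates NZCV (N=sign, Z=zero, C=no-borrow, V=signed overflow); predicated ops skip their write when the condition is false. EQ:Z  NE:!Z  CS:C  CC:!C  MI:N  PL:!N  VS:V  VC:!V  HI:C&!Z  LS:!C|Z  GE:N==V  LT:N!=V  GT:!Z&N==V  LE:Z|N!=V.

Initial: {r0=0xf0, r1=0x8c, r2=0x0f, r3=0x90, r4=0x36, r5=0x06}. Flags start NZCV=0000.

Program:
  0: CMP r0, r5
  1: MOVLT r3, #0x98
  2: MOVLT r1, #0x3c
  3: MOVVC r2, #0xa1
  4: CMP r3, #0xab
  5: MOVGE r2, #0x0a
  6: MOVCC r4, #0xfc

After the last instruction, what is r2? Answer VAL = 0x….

0: ✓ CMP  NZCV=1010
1: ✓ MOVLT  r3←0x98
2: ✓ MOVLT  r1←0x3c
3: ✓ MOVVC  r2←0xa1
4: ✓ CMP  NZCV=1000
5: · MOVGE
6: ✓ MOVCC  r4←0xfc

VAL = 0xa1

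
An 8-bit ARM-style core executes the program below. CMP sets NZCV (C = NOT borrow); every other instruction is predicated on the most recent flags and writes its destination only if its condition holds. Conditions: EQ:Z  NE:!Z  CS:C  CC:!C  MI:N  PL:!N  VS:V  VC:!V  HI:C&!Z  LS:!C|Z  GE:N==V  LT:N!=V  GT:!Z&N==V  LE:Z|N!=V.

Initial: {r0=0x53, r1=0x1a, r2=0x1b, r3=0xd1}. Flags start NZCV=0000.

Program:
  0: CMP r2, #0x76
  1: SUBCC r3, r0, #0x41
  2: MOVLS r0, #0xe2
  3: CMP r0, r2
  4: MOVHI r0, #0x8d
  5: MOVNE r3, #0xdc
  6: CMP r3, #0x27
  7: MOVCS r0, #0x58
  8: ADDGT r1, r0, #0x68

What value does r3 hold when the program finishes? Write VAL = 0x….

0: ✓ CMP  NZCV=1000
1: ✓ SUBCC  r3←0x12
2: ✓ MOVLS  r0←0xe2
3: ✓ CMP  NZCV=1010
4: ✓ MOVHI  r0←0x8d
5: ✓ MOVNE  r3←0xdc
6: ✓ CMP  NZCV=1010
7: ✓ MOVCS  r0←0x58
8: · ADDGT

VAL = 0xdc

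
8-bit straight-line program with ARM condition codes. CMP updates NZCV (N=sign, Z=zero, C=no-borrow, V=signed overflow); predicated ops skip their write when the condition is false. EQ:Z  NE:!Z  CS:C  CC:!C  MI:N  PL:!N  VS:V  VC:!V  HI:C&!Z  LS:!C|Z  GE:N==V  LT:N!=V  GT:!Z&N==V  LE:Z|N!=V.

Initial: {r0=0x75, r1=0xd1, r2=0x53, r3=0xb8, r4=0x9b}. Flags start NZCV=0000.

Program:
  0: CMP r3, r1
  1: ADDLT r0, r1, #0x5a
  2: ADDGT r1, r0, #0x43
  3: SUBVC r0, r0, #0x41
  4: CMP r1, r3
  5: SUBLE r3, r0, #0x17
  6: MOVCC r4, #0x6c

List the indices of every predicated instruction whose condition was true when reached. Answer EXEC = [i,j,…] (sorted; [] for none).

0: ✓ CMP  NZCV=1000
1: ✓ ADDLT  r0←0x2b
2: · ADDGT
3: ✓ SUBVC  r0←0xea
4: ✓ CMP  NZCV=0010
5: · SUBLE
6: · MOVCC

EXEC = [1,3]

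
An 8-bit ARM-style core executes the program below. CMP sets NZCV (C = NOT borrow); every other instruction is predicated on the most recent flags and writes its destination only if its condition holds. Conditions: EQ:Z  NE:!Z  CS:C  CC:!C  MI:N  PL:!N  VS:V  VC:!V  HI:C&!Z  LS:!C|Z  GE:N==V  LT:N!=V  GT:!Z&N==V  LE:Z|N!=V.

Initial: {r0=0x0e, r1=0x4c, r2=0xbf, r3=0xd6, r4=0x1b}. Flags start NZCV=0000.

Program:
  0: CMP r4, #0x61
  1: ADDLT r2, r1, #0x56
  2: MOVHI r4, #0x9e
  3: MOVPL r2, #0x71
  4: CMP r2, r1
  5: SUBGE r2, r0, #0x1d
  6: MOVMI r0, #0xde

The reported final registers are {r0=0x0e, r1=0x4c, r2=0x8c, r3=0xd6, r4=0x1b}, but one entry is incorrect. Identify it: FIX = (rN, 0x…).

[0] flags=1000 → (cmp)
[1] flags=1000 LT?T → r2=0xa2
[2] flags=1000 HI?F → skip
[3] flags=1000 PL?F → skip
[4] flags=0011 → (cmp)
[5] flags=0011 GE?F → skip
[6] flags=0011 MI?F → skip

FIX = (r2, 0xa2)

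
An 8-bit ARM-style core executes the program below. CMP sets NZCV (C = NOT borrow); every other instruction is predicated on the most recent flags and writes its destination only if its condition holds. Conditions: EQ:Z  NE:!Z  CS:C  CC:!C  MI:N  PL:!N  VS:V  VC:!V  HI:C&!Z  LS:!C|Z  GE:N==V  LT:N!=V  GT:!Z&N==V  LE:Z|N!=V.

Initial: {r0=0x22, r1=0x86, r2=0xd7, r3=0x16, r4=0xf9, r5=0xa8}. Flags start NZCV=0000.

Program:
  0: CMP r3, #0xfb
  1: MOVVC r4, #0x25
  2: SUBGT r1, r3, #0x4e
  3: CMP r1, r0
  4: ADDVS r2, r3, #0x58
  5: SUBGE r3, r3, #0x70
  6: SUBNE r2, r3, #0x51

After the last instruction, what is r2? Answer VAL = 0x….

[0] flags=0000 → (cmp)
[1] flags=0000 VC?T → r4=0x25
[2] flags=0000 GT?T → r1=0xc8
[3] flags=1010 → (cmp)
[4] flags=1010 VS?F → skip
[5] flags=1010 GE?F → skip
[6] flags=1010 NE?T → r2=0xc5

VAL = 0xc5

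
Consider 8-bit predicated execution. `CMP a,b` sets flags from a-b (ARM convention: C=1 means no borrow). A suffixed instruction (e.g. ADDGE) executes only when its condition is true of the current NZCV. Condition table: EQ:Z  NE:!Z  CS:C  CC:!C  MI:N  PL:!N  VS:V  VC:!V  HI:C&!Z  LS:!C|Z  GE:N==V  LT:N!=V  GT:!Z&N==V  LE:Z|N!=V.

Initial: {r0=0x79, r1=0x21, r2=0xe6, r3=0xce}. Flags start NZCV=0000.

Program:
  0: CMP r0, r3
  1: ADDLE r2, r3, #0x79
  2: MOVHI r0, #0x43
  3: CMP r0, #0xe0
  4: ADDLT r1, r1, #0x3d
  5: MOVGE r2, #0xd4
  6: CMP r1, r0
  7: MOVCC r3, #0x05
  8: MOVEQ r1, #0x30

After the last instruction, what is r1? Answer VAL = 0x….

VAL = 0x21

0: ✓ CMP  NZCV=1001
1: · ADDLE
2: · MOVHI
3: ✓ CMP  NZCV=1001
4: · ADDLT
5: ✓ MOVGE  r2←0xd4
6: ✓ CMP  NZCV=1000
7: ✓ MOVCC  r3←0x05
8: · MOVEQ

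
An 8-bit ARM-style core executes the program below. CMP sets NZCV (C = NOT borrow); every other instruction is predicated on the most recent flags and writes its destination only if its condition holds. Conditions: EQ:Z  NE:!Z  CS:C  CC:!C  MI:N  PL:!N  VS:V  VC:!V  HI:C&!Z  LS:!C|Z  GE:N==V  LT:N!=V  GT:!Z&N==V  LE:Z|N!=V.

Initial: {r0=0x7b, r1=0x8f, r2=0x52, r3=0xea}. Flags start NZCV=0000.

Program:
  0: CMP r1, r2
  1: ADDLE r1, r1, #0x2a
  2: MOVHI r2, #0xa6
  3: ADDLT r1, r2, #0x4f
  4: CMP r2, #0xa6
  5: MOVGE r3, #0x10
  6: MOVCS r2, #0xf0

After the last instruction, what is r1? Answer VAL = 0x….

0: ✓ CMP  NZCV=0011
1: ✓ ADDLE  r1←0xb9
2: ✓ MOVHI  r2←0xa6
3: ✓ ADDLT  r1←0xf5
4: ✓ CMP  NZCV=0110
5: ✓ MOVGE  r3←0x10
6: ✓ MOVCS  r2←0xf0

VAL = 0xf5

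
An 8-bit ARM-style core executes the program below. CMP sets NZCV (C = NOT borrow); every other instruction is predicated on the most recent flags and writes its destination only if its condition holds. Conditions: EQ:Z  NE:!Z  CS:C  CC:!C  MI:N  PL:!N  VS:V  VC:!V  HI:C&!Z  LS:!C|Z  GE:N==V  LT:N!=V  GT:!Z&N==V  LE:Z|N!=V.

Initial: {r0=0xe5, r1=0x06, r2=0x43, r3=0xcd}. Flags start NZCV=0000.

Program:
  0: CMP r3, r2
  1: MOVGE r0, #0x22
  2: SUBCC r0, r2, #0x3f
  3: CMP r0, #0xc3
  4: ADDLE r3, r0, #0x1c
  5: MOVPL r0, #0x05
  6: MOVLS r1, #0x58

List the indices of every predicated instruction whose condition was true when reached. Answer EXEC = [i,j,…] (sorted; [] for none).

EXEC = [5]

0: ✓ CMP  NZCV=1010
1: · MOVGE
2: · SUBCC
3: ✓ CMP  NZCV=0010
4: · ADDLE
5: ✓ MOVPL  r0←0x05
6: · MOVLS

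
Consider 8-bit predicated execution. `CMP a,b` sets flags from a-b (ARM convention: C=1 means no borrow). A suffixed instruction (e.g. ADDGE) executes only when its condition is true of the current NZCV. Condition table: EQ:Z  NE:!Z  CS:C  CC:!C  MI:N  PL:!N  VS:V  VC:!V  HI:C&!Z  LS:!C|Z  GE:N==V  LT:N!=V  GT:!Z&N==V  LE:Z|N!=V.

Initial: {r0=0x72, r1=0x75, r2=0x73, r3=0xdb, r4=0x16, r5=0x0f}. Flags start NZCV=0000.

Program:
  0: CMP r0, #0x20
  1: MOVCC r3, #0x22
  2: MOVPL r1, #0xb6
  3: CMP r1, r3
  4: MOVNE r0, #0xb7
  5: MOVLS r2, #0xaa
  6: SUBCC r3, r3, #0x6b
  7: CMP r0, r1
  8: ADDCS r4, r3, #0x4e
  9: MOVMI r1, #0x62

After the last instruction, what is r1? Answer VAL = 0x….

VAL = 0xb6

0: ✓ CMP  NZCV=0010
1: · MOVCC
2: ✓ MOVPL  r1←0xb6
3: ✓ CMP  NZCV=1000
4: ✓ MOVNE  r0←0xb7
5: ✓ MOVLS  r2←0xaa
6: ✓ SUBCC  r3←0x70
7: ✓ CMP  NZCV=0010
8: ✓ ADDCS  r4←0xbe
9: · MOVMI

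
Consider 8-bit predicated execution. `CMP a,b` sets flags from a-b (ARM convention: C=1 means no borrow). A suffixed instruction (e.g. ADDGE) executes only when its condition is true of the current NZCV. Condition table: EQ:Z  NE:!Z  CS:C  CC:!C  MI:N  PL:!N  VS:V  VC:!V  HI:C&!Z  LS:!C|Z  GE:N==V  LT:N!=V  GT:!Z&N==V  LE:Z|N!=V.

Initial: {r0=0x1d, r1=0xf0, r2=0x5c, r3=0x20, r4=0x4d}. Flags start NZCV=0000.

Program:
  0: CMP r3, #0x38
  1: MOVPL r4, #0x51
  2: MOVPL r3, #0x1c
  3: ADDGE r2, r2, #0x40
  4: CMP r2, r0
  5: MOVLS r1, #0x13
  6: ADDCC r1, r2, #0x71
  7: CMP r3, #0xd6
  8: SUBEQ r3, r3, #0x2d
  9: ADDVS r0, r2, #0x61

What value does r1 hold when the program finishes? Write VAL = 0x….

VAL = 0xf0

0: ✓ CMP  NZCV=1000
1: · MOVPL
2: · MOVPL
3: · ADDGE
4: ✓ CMP  NZCV=0010
5: · MOVLS
6: · ADDCC
7: ✓ CMP  NZCV=0000
8: · SUBEQ
9: · ADDVS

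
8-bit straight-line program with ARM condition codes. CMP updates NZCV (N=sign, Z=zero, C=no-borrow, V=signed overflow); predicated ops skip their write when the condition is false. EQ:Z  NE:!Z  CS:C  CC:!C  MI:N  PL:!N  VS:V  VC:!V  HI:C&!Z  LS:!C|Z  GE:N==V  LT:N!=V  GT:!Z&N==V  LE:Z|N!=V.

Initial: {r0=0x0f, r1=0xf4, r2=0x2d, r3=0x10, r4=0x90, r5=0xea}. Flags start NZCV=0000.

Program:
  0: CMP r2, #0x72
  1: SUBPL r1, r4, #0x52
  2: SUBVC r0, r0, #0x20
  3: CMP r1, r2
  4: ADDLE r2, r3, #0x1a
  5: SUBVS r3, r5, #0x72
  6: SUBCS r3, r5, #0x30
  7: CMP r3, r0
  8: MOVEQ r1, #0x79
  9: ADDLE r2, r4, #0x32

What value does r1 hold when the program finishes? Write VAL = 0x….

VAL = 0xf4

[0] flags=1000 → (cmp)
[1] flags=1000 PL?F → skip
[2] flags=1000 VC?T → r0=0xef
[3] flags=1010 → (cmp)
[4] flags=1010 LE?T → r2=0x2a
[5] flags=1010 VS?F → skip
[6] flags=1010 CS?T → r3=0xba
[7] flags=1000 → (cmp)
[8] flags=1000 EQ?F → skip
[9] flags=1000 LE?T → r2=0xc2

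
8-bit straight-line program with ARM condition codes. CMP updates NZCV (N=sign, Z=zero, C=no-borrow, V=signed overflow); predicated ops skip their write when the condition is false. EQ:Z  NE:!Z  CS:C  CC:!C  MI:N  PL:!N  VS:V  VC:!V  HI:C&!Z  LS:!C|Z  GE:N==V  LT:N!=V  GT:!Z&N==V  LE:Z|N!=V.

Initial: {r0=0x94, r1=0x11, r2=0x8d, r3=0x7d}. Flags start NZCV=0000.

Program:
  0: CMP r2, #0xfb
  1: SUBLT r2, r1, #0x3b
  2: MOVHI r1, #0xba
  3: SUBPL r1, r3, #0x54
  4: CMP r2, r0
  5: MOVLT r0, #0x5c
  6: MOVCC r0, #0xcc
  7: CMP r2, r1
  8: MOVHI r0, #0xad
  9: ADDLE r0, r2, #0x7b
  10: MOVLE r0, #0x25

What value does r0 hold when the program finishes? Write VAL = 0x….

0: ✓ CMP  NZCV=1000
1: ✓ SUBLT  r2←0xd6
2: · MOVHI
3: · SUBPL
4: ✓ CMP  NZCV=0010
5: · MOVLT
6: · MOVCC
7: ✓ CMP  NZCV=1010
8: ✓ MOVHI  r0←0xad
9: ✓ ADDLE  r0←0x51
10: ✓ MOVLE  r0←0x25

VAL = 0x25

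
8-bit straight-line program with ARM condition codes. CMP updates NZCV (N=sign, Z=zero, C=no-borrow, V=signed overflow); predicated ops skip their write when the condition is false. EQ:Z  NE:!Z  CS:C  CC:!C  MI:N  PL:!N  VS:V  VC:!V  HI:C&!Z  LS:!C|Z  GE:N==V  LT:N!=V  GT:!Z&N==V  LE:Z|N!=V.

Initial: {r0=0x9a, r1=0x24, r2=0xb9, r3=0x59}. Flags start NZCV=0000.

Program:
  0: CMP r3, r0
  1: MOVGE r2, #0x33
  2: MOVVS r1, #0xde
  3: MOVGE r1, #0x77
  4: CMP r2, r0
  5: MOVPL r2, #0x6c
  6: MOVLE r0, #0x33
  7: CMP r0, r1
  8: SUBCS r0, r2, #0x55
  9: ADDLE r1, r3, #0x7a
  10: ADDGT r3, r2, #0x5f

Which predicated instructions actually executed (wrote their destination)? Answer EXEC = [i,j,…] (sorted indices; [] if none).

EXEC = [1,2,3,8,9]

[0] flags=1001 → (cmp)
[1] flags=1001 GE?T → r2=0x33
[2] flags=1001 VS?T → r1=0xde
[3] flags=1001 GE?T → r1=0x77
[4] flags=1001 → (cmp)
[5] flags=1001 PL?F → skip
[6] flags=1001 LE?F → skip
[7] flags=0011 → (cmp)
[8] flags=0011 CS?T → r0=0xde
[9] flags=0011 LE?T → r1=0xd3
[10] flags=0011 GT?F → skip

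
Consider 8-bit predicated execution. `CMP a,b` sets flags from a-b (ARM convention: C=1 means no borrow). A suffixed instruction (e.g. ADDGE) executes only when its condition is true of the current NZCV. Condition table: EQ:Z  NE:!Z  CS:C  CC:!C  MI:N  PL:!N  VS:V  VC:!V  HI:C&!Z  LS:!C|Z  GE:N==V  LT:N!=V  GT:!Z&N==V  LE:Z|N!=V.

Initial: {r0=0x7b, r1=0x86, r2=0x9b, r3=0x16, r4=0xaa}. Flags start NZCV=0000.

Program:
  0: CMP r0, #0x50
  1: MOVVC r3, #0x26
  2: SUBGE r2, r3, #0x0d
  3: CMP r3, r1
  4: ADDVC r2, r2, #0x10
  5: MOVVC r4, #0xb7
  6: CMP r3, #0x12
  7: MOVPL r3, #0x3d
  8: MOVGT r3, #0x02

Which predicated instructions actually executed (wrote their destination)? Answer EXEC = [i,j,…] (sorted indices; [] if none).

0: ✓ CMP  NZCV=0010
1: ✓ MOVVC  r3←0x26
2: ✓ SUBGE  r2←0x19
3: ✓ CMP  NZCV=1001
4: · ADDVC
5: · MOVVC
6: ✓ CMP  NZCV=0010
7: ✓ MOVPL  r3←0x3d
8: ✓ MOVGT  r3←0x02

EXEC = [1,2,7,8]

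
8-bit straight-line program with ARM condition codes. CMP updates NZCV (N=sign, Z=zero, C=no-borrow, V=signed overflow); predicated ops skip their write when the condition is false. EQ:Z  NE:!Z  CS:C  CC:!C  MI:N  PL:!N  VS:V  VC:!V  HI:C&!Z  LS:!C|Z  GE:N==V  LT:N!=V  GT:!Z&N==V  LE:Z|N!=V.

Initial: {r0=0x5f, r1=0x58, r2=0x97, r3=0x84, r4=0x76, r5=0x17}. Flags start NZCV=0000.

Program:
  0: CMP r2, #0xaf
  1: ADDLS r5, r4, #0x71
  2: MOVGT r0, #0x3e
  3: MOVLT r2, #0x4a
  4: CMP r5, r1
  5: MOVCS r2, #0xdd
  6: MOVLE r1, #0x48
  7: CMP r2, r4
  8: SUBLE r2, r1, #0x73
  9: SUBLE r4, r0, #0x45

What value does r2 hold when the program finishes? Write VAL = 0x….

VAL = 0xd5

[0] flags=1000 → (cmp)
[1] flags=1000 LS?T → r5=0xe7
[2] flags=1000 GT?F → skip
[3] flags=1000 LT?T → r2=0x4a
[4] flags=1010 → (cmp)
[5] flags=1010 CS?T → r2=0xdd
[6] flags=1010 LE?T → r1=0x48
[7] flags=0011 → (cmp)
[8] flags=0011 LE?T → r2=0xd5
[9] flags=0011 LE?T → r4=0x1a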